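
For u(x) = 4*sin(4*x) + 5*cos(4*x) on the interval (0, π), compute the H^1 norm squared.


||u||_{H^1(0,π)}^2 = 697*π/2

u'(x) = -20*sin(4*x) + 16*cos(4*x).
Expand u² and (u')² and integrate term by term on (0, π), using: for integers n ≥ 1, ∫_0^π sin²(nx) dx = ∫_0^π cos²(nx) dx = π/2; for n ≠ n', ∫_0^π sin(nx)sin(n'x) dx = ∫_0^π cos(nx)cos(n'x) dx = 0; and by product-to-sum, ∫_0^π sin(nx)cos(n'x) dx = ½∫_0^π [sin((n+n')x) + sin((n−n')x)] dx, which is 0 when n+n' is even and 2n/(n²−n'²) when n+n' is odd (it need not vanish on (0, π)).
  u² squared terms: (4)²·∫sin(4x)² dx = 16·π/2 = 8*π;  (5)²·∫cos(4x)² dx = 25·π/2 = 25*π/2.
  u² cross terms: 2·(4)·(5)·∫sin(4x)·cos(4x) dx = 40·(0) = 0.
  So ∫_0^π u² dx = 8*π + 25*π/2 + 0 = 41*π/2.
  (u')² squared terms: (-20)²·∫sin(4x)² dx = 400·π/2 = 200*π;  (16)²·∫cos(4x)² dx = 256·π/2 = 128*π.
  (u')² cross terms: 2·(-20)·(16)·∫sin(4x)·cos(4x) dx = -640·(0) = 0.
  So ∫_0^π (u')² dx = 200*π + 128*π + 0 = 328*π.
||u||_{H^1}^2 = (41*π/2) + (328*π) = 697*π/2.


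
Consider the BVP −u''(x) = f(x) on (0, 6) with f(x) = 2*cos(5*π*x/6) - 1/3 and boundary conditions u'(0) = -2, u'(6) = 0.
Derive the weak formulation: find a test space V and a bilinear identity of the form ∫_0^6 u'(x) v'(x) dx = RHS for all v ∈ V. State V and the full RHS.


V = H^1(0, 6) (v unrestricted at boundary; u is determined up to an additive constant); weak form: ∫_0^6 u'v' dx = ∫_0^6 (2*cos(5*π*x/6) - 1/3) v dx + 2·v(0) for all v ∈ V.

Multiply both sides by a test function v and integrate from 0 to 6:
  ∫_0^6 −u''(x) v(x) dx = ∫_0^6 f(x) v(x) dx.
Integrate the LHS by parts once:
  ∫_0^6 −u'' v dx = −[u'(x) v(x)]_0^6 + ∫_0^6 u'(x) v'(x) dx.
Thus ∫_0^6 u'(x) v'(x) dx = ∫_0^6 f(x) v(x) dx + [u'(x) v(x)]_0^6.
Choose V so that boundary terms are either known or forced to vanish.
u has inhomogeneous Neumann u'(0) = -2, u'(6) = 0. [u' v]_0^6 = (0)·v(6) − (-2)·v(0) = 2·v(0). Take V = H^1(0, 6); boundary term becomes part of RHS.
Weak formulation: find u (satisfying any essential BC) such that ∫_0^6 u'(x) v'(x) dx = ∫_0^6 f v dx + 2·v(0) for all v ∈ V (Neumann data are natural BCs: they enter the RHS as boundary terms).
Substituting f(x) = 2*cos(5*π*x/6) - 1/3, the right-hand side is ∫_0^6 (2*cos(5*π*x/6) - 1/3) v dx + 2·v(0).
Compatibility check (pure Neumann): taking v ≡ 1 ∈ V gives 0 = ∫_0^6 f dx + (0) − (-2), i.e. ∫_0^6 f dx must equal u'(0) − u'(6) = -2. Indeed ∫_0^6 (2*cos(5*π*x/6) - 1/3) dx = -2, so the data are compatible. The solution is then unique only up to an additive constant (fix it e.g. by requiring ∫_0^6 u dx = 0).


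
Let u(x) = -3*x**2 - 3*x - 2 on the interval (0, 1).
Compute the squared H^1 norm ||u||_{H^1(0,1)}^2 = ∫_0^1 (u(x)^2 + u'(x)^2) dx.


||u||_{H^1}^2 = 623/10

The H^1 norm (squared) on an interval (0, L) is
  ||u||_{H^1}^2 = ∫_0^L u(x)^2 dx + ∫_0^L u'(x)^2 dx.
Compute u'(x) = -6*x - 3.
Then u(x)^2 = 9*x**4 + 18*x**3 + 21*x**2 + 12*x + 4 and u'(x)^2 = 36*x**2 + 36*x + 9.
Integrate each monomial from 0 to 1 using ∫_0^1 c·x^n dx = c·1^(n+1)/(n+1):
  ∫_0^1 u(x)^2 dx = ∫_0^1 (9*x^4 + 18*x^3 + 21*x^2 + 12*x + 4) dx. Term by term:
    ∫_0^1 9*x^4 dx = 9/5;  ∫_0^1 18*x^3 dx = 9/2;  ∫_0^1 21*x^2 dx = 7;
    ∫_0^1 12*x dx = 6;  ∫_0^1 4 dx = 4.
  Sum: 9/5 + 9/2 + 7 + 6 + 4 = 233/10.
  ∫_0^1 u'(x)^2 dx = ∫_0^1 (36*x^2 + 36*x + 9) dx. Term by term:
    ∫_0^1 36*x^2 dx = 12;  ∫_0^1 36*x dx = 18;  ∫_0^1 9 dx = 9.
  Sum: 12 + 18 + 9 = 39.
Adding: ||u||_{H^1}^2 = 233/10 + 39 = 623/10.


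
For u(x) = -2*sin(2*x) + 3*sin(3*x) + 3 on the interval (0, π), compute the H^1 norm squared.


||u||_{H^1(0,π)}^2 = 12 + 64*π

u'(x) = -4*cos(2*x) + 9*cos(3*x).
Expand u² and (u')² and integrate term by term on (0, π), using: for integers n ≥ 1, ∫_0^π sin²(nx) dx = ∫_0^π cos²(nx) dx = π/2; for n ≠ n', ∫_0^π sin(nx)sin(n'x) dx = ∫_0^π cos(nx)cos(n'x) dx = 0; and by product-to-sum, ∫_0^π sin(nx)cos(n'x) dx = ½∫_0^π [sin((n+n')x) + sin((n−n')x)] dx, which is 0 when n+n' is even and 2n/(n²−n'²) when n+n' is odd (it need not vanish on (0, π)). For the constant mode: ∫_0^π 1 dx = π, ∫_0^π cos(nx) dx = 0, ∫_0^π sin(nx) dx = (1−(−1)^n)/n.
  u² squared terms: (3)²·∫1 dx = 9·π = 9*π;  (-2)²·∫sin(2x)² dx = 4·π/2 = 2*π;  (3)²·∫sin(3x)² dx = 9·π/2 = 9*π/2.
  u² cross terms: 2·(3)·(-2)·∫1·sin(2x) dx = -12·(0) = 0;  2·(3)·(3)·∫1·sin(3x) dx = 18·(2/3) = 12;  2·(-2)·(3)·∫sin(2x)·sin(3x) dx = -12·(0) = 0.
  So ∫_0^π u² dx = 9*π + 2*π + 9*π/2 + 0 + 12 + 0 = 12 + 31*π/2.
  (u')² squared terms: (-4)²·∫cos(2x)² dx = 16·π/2 = 8*π;  (9)²·∫cos(3x)² dx = 81·π/2 = 81*π/2.
  (u')² cross terms: 2·(-4)·(9)·∫cos(2x)·cos(3x) dx = -72·(0) = 0.
  So ∫_0^π (u')² dx = 8*π + 81*π/2 + 0 = 97*π/2.
||u||_{H^1}^2 = (12 + 31*π/2) + (97*π/2) = 12 + 64*π.


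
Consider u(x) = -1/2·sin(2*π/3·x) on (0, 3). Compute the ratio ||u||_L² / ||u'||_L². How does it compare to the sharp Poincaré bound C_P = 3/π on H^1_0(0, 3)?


||u||_L² / ||u'||_L² = 3/(2*π) < C_P = 3/π.

u(x) = -1/2·sin(2*π/3·x), so u'(x) = -π*cos(2*π*x/3)/3.
Writing u(x) = A·sin(kπx/L) with A = -1/2 and k = 2, use ∫_0^L sin²(kπx/L) dx = L/2 and ∫_0^L cos²(kπx/L) dx = L/2.
u² = 1/4·sin²(2*π/3·x) and (u')² = π^2/9·cos²(2*π/3·x), and each of sin², cos² integrates to L/2 = 3/2 over (0, 3).
∫_0^3 u² dx = 3/8, so ||u||_L² = sqrt(6)/4.
∫_0^3 (u')² dx = π^2/6, so ||u'||_L² = sqrt(6)*π/6.
Ratio ||u||_L² / ||u'||_L² = 3/(2*π).
Sharp Poincaré constant on H^1_0(0, 3) is C_P = L/π = 3/π, achieved by sin(π/3·x).
This is the k = 2 harmonic; the ratio L/(kπ) is strictly less than C_P = L/π, consistent with the sharp inequality ||u||_L² ≤ C_P ||u'||_L².


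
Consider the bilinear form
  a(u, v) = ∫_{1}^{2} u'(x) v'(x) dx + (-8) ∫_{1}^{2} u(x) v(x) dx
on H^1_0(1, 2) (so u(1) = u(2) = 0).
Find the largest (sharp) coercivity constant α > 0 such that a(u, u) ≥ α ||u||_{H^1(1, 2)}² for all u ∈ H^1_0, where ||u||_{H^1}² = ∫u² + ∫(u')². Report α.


α = (-8 + π^2)/(1 + π^2)

Coercivity of a(·,·) on H^1_0(1, 2) means a(u, u) ≥ α ||u||_{H^1}² for every u ∈ H^1_0.
The interval has length L = 1, and Poincaré/coercivity depend only on L. Here a(u, u) = ∫(u')² + (-8)·∫u².
Here c = -8 < 0 with |c| < (π/L)² = π^2, so coercivity still holds. The condition a(u,u) ≥ α||u||_{H^1}² reads (1−α)∫(u')² ≥ (α−c)∫u². Any admissible α is ≤ 1 (rapidly oscillating u have ∫u²/∫(u')² → 0), and α = 1 would force 0 ≥ (1−c)∫u², impossible since c < 1; so 1−α > 0. By the sharp Poincaré inequality on H^1_0 of an interval of length L, ∫(u')² ≥ (π/L)²∫u² with equality for the first sine mode sin(π(x−x₀)/L) (x₀ the left endpoint), so the inequality holds for all u iff (1−α)(π/L)² ≥ α − c, i.e. α ≤ ((π/L)² + c)/((π/L)² + 1) = (1 + c(L/π)²)/(1 + (L/π)²). (Direct route, valid since c ≤ 0: Poincaré gives c∫u² ≥ c(L/π)²∫(u')², so a(u,u) ≥ (1 + c(L/π)²)∫(u')², while ||u||_{H^1}² ≤ (1 + (L/π)²)∫(u')²; dividing yields the same α.) With (π/L)² = π^2 and c = -8, the largest admissible constant is α = ((π/L)² + c)/((π/L)² + 1).
Simplifying, α = (-8 + π^2)/(1 + π^2).


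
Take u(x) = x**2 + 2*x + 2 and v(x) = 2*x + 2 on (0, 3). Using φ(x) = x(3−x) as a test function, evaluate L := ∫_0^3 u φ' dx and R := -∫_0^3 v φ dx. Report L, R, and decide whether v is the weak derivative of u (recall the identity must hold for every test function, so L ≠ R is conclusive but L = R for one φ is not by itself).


LHS = -45/2, RHS = -45/2. Yes, v = u' weakly.

u(x) = x**2 + 2*x + 2, classical derivative u'(x) = 2*x + 2.
φ(x) = x(3−x), so φ'(x) = 3 - 2*x.
Note φ(0) = φ(3) = 0, so the boundary term u·φ vanishes.
LHS = ∫_0^3 u(x) φ'(x) dx = ∫_0^3 (-2*x^3 - x^2 + 2*x + 6) dx. Term by term:
  ∫_0^3 -2*x^3 dx = -81/2;  ∫_0^3 -x^2 dx = -9;  ∫_0^3 2*x dx = 9;
  ∫_0^3 6 dx = 18.
Sum: -81/2 − 9 + 9 + 18 = -45/2.
So LHS = -45/2.
∫_0^3 v(x) φ(x) dx = ∫_0^3 (-2*x^3 + 4*x^2 + 6*x) dx. Term by term:
  ∫_0^3 -2*x^3 dx = -81/2;  ∫_0^3 4*x^2 dx = 36;  ∫_0^3 6*x dx = 27.
Sum: -81/2 + 36 + 27 = 45/2.
So RHS = -∫_0^3 v(x) φ(x) dx = -45/2.
LHS = RHS, so the identity holds for this test φ.
Moreover u is smooth here and v(x) = u'(x) = 2*x + 2 pointwise, so the identity holds for every test function. Hence v is the weak derivative of u.


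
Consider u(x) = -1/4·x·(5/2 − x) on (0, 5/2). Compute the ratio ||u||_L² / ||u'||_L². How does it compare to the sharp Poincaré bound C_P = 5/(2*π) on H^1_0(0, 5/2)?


||u||_L² / ||u'||_L² = sqrt(10)/4 < C_P = 5/(2*π).

u(x) = -1/4·x·(5/2 − x), so u'(x) = x/2 - 5/8.
u(x) = -1/4·x·(5/2 − x) vanishes at x = 0 and x = 5/2, so u ∈ H^1_0(0, 5/2). Differentiate via the product rule and integrate the resulting polynomials term by term.
  ∫_0^5/2 u² dx = ∫_0^5/2 (x^4/16 - 5*x^3/16 + 25*x^2/64) dx. Term by term:
    ∫_0^5/2 x^4/16 dx = 625/512;  ∫_0^5/2 -5*x^3/16 dx = -3125/1024;  ∫_0^5/2 25*x^2/64 dx = 3125/1536.
  Sum: 625/512 − 3125/1024 + 3125/1536 = 625/3072.
  ∫_0^5/2 (u')² dx = ∫_0^5/2 (x^2/4 - 5*x/8 + 25/64) dx. Term by term:
    ∫_0^5/2 x^2/4 dx = 125/96;  ∫_0^5/2 -5*x/8 dx = -125/64;  ∫_0^5/2 25/64 dx = 125/128.
  Sum: 125/96 − 125/64 + 125/128 = 125/384.
∫_0^5/2 u² dx = 625/3072, so ||u||_L² = 25*sqrt(3)/96.
∫_0^5/2 (u')² dx = 125/384, so ||u'||_L² = 5*sqrt(30)/48.
Ratio ||u||_L² / ||u'||_L² = sqrt(10)/4.
Sharp Poincaré constant on H^1_0(0, 5/2) is C_P = L/π = 5/(2*π), achieved by sin(2*π/5·x).
A polynomial bump cannot attain the sharp Poincaré constant (only the first sine eigenfunction does), so the ratio is strictly less than C_P, consistent with ||u||_L² ≤ C_P ||u'||_L².


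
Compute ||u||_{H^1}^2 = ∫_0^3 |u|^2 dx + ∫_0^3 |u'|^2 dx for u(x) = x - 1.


||u||_{H^1}^2 = 6

The H^1 norm (squared) on an interval (0, L) is
  ||u||_{H^1}^2 = ∫_0^L u(x)^2 dx + ∫_0^L u'(x)^2 dx.
Compute u'(x) = 1.
Then u(x)^2 = x**2 - 2*x + 1 and u'(x)^2 = 1.
Integrate each monomial from 0 to 3 using ∫_0^3 c·x^n dx = c·3^(n+1)/(n+1):
  ∫_0^3 u(x)^2 dx = ∫_0^3 (x^2 - 2*x + 1) dx. Term by term:
    ∫_0^3 x^2 dx = 9;  ∫_0^3 -2*x dx = -9;  ∫_0^3 1 dx = 3.
  Sum: 9 − 9 + 3 = 3.
  ∫_0^3 u'(x)^2 dx = ∫_0^3 (1) dx. Term by term:
    ∫_0^3 1 dx = 3.
Adding: ||u||_{H^1}^2 = 3 + 3 = 6.


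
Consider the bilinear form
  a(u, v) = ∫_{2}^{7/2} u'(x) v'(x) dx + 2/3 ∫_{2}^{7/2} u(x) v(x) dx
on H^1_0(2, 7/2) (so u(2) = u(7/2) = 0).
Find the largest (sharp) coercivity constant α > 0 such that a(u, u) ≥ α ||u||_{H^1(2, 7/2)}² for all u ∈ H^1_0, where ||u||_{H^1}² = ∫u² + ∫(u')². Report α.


α = 2*(3 + 2*π^2)/(9 + 4*π^2)

Coercivity of a(·,·) on H^1_0(2, 7/2) means a(u, u) ≥ α ||u||_{H^1}² for every u ∈ H^1_0.
The interval has length L = 3/2, and Poincaré/coercivity depend only on L. Here a(u, u) = ∫(u')² + (2/3)·∫u².
Here 0 < c = 2/3 < 1. The condition a(u,u) ≥ α||u||_{H^1}² reads (1−α)∫(u')² ≥ (α−c)∫u². Any admissible α is ≤ 1 (rapidly oscillating u have ∫u²/∫(u')² → 0), and α = 1 would force 0 ≥ (1−c)∫u², impossible since c < 1; so 1−α > 0. By the sharp Poincaré inequality on H^1_0 of an interval of length L, ∫(u')² ≥ (π/L)²∫u² with equality for the first sine mode sin(π(x−x₀)/L) (x₀ the left endpoint), so the inequality holds for all u iff (1−α)(π/L)² ≥ α − c, i.e. α ≤ ((π/L)² + c)/((π/L)² + 1) = (1 + c(L/π)²)/(1 + (L/π)²). With (π/L)² = 4*π^2/9 and c = 2/3, the largest admissible constant is α = ((π/L)² + c)/((π/L)² + 1).
Simplifying, α = 2*(3 + 2*π^2)/(9 + 4*π^2).


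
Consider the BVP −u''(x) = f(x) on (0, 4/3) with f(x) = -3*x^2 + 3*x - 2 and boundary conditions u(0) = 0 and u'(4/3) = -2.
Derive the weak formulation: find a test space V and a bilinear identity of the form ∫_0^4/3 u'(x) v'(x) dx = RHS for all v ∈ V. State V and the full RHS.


V = {v ∈ H^1(0, 4/3) : v(0) = 0} (test functions vanish at x = 0 where u is specified); weak form: ∫_0^4/3 u'v' dx = ∫_0^4/3 (-3*x^2 + 3*x - 2) v dx − 2·v(4/3) for all v ∈ V.

Multiply both sides by a test function v and integrate from 0 to 4/3:
  ∫_0^4/3 −u''(x) v(x) dx = ∫_0^4/3 f(x) v(x) dx.
Integrate the LHS by parts once:
  ∫_0^4/3 −u'' v dx = −[u'(x) v(x)]_0^4/3 + ∫_0^4/3 u'(x) v'(x) dx.
Thus ∫_0^4/3 u'(x) v'(x) dx = ∫_0^4/3 f(x) v(x) dx + [u'(x) v(x)]_0^4/3.
Choose V so that boundary terms are either known or forced to vanish.
Mixed BC: u(0) = 0 (Dirichlet) and u'(4/3) = -2 (Neumann). Define V = {v ∈ H^1(0, 4/3) : v(0) = 0}. Then [u' v]_0^4/3 = u'(4/3)·v(4/3) − u'(0)·0 = − 2·v(4/3).
Weak formulation: find u (satisfying any essential BC) such that ∫_0^4/3 u'(x) v'(x) dx = ∫_0^4/3 f v dx − 2·v(4/3) for all v ∈ V (Dirichlet at 0 absorbed into V; Neumann datum at x = 4/3 contributes the boundary term).
Substituting f(x) = -3*x^2 + 3*x - 2, the right-hand side is ∫_0^4/3 (-3*x^2 + 3*x - 2) v dx − 2·v(4/3).


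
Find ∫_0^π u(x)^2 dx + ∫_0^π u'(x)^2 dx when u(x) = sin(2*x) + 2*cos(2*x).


||u||_{H^1(0,π)}^2 = 25*π/2

u'(x) = -4*sin(2*x) + 2*cos(2*x).
Expand u² and (u')² and integrate term by term on (0, π), using: for integers n ≥ 1, ∫_0^π sin²(nx) dx = ∫_0^π cos²(nx) dx = π/2; for n ≠ n', ∫_0^π sin(nx)sin(n'x) dx = ∫_0^π cos(nx)cos(n'x) dx = 0; and by product-to-sum, ∫_0^π sin(nx)cos(n'x) dx = ½∫_0^π [sin((n+n')x) + sin((n−n')x)] dx, which is 0 when n+n' is even and 2n/(n²−n'²) when n+n' is odd (it need not vanish on (0, π)).
  u² squared terms: (2)²·∫cos(2x)² dx = 4·π/2 = 2*π;  (1)²·∫sin(2x)² dx = 1·π/2 = π/2.
  u² cross terms: 2·(2)·(1)·∫cos(2x)·sin(2x) dx = 4·(0) = 0.
  So ∫_0^π u² dx = 2*π + π/2 + 0 = 5*π/2.
  (u')² squared terms: (-4)²·∫sin(2x)² dx = 16·π/2 = 8*π;  (2)²·∫cos(2x)² dx = 4·π/2 = 2*π.
  (u')² cross terms: 2·(-4)·(2)·∫sin(2x)·cos(2x) dx = -16·(0) = 0.
  So ∫_0^π (u')² dx = 8*π + 2*π + 0 = 10*π.
||u||_{H^1}^2 = (5*π/2) + (10*π) = 25*π/2.


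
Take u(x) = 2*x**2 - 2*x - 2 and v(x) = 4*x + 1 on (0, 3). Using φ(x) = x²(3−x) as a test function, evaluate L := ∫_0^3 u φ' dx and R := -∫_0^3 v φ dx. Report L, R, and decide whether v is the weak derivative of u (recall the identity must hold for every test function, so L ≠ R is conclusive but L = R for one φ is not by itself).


LHS = -351/10, RHS = -1107/20. No, v is not the weak derivative of u.

u(x) = 2*x**2 - 2*x - 2, classical derivative u'(x) = 4*x - 2.
φ(x) = x²(3−x), so φ'(x) = 3*x*(2 - x).
Note φ(0) = φ(3) = 0, so the boundary term u·φ vanishes.
LHS = ∫_0^3 u(x) φ'(x) dx = ∫_0^3 (-6*x^4 + 18*x^3 - 6*x^2 - 12*x) dx. Term by term:
  ∫_0^3 -6*x^4 dx = -1458/5;  ∫_0^3 18*x^3 dx = 729/2;  ∫_0^3 -6*x^2 dx = -54;
  ∫_0^3 -12*x dx = -54.
Sum: -1458/5 + 729/2 − 54 − 54 = -351/10.
So LHS = -351/10.
∫_0^3 v(x) φ(x) dx = ∫_0^3 (-4*x^4 + 11*x^3 + 3*x^2) dx. Term by term:
  ∫_0^3 -4*x^4 dx = -972/5;  ∫_0^3 11*x^3 dx = 891/4;  ∫_0^3 3*x^2 dx = 27.
Sum: -972/5 + 891/4 + 27 = 1107/20.
So RHS = -∫_0^3 v(x) φ(x) dx = -1107/20.
LHS − RHS = 81/4 ≠ 0, so the identity fails.
(For a valid weak derivative the identity must hold for EVERY test function, in particular this one. The failure shows v is NOT the weak derivative of u.)
Correct weak derivative would be u'(x) = 4*x - 2.


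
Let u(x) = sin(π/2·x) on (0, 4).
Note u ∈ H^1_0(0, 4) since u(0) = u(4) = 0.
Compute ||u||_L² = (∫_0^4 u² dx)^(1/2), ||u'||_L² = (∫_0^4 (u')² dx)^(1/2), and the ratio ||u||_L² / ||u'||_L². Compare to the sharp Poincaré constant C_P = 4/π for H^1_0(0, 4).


||u||_L² / ||u'||_L² = 2/π < C_P = 4/π.

u(x) = sin(π/2·x), so u'(x) = π*cos(π*x/2)/2.
Writing u(x) = A·sin(kπx/L) with A = 1 and k = 2, use ∫_0^L sin²(kπx/L) dx = L/2 and ∫_0^L cos²(kπx/L) dx = L/2.
u² = 1·sin²(π/2·x) and (u')² = π^2/4·cos²(π/2·x), and each of sin², cos² integrates to L/2 = 2 over (0, 4).
∫_0^4 u² dx = 2, so ||u||_L² = sqrt(2).
∫_0^4 (u')² dx = π^2/2, so ||u'||_L² = sqrt(2)*π/2.
Ratio ||u||_L² / ||u'||_L² = 2/π.
Sharp Poincaré constant on H^1_0(0, 4) is C_P = L/π = 4/π, achieved by sin(π/4·x).
This is the k = 2 harmonic; the ratio L/(kπ) is strictly less than C_P = L/π, consistent with the sharp inequality ||u||_L² ≤ C_P ||u'||_L².


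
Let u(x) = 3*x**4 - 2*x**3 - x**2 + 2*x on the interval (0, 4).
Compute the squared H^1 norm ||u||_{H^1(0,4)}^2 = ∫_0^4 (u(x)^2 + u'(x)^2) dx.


||u||_{H^1}^2 = 42933584/105

The H^1 norm (squared) on an interval (0, L) is
  ||u||_{H^1}^2 = ∫_0^L u(x)^2 dx + ∫_0^L u'(x)^2 dx.
Compute u'(x) = 12*x**3 - 6*x**2 - 2*x + 2.
Then u(x)^2 = 9*x**8 - 12*x**7 - 2*x**6 + 16*x**5 - 7*x**4 - 4*x**3 + 4*x**2 and u'(x)^2 = 144*x**6 - 144*x**5 - 12*x**4 + 72*x**3 - 20*x**2 - 8*x + 4.
Integrate each monomial from 0 to 4 using ∫_0^4 c·x^n dx = c·4^(n+1)/(n+1):
  ∫_0^4 u(x)^2 dx = ∫_0^4 (9*x^8 - 12*x^7 - 2*x^6 + 16*x^5 - 7*x^4 - 4*x^3 + 4*x^2) dx. Term by term:
    ∫_0^4 9*x^8 dx = 262144;  ∫_0^4 -12*x^7 dx = -98304;  ∫_0^4 -2*x^6 dx = -32768/7;
    ∫_0^4 16*x^5 dx = 32768/3;  ∫_0^4 -7*x^4 dx = -7168/5;  ∫_0^4 -4*x^3 dx = -256;
    ∫_0^4 4*x^2 dx = 256/3.
  Sum: 262144 − 98304 − 32768/7 + 32768/3 − 7168/5 − 256 + 256/3 = 5896704/35.
  ∫_0^4 u'(x)^2 dx = ∫_0^4 (144*x^6 - 144*x^5 - 12*x^4 + 72*x^3 - 20*x^2 - 8*x + 4) dx. Term by term:
    ∫_0^4 144*x^6 dx = 2359296/7;  ∫_0^4 -144*x^5 dx = -98304;  ∫_0^4 -12*x^4 dx = -12288/5;
    ∫_0^4 72*x^3 dx = 4608;  ∫_0^4 -20*x^2 dx = -1280/3;  ∫_0^4 -8*x dx = -64;
    ∫_0^4 4 dx = 16.
  Sum: 2359296/7 − 98304 − 12288/5 + 4608 − 1280/3 − 64 + 16 = 25243472/105.
Adding: ||u||_{H^1}^2 = 5896704/35 + 25243472/105 = 42933584/105.


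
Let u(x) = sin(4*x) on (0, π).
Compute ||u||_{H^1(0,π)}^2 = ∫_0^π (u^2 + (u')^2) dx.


||u||_{H^1(0,π)}^2 = 17*π/2

u'(x) = 4*cos(4*x).
Expand u² and (u')² and integrate term by term on (0, π), using: for integers n ≥ 1, ∫_0^π sin²(nx) dx = ∫_0^π cos²(nx) dx = π/2; for n ≠ n', ∫_0^π sin(nx)sin(n'x) dx = ∫_0^π cos(nx)cos(n'x) dx = 0; and by product-to-sum, ∫_0^π sin(nx)cos(n'x) dx = ½∫_0^π [sin((n+n')x) + sin((n−n')x)] dx, which is 0 when n+n' is even and 2n/(n²−n'²) when n+n' is odd (it need not vanish on (0, π)).
  u² squared terms: (1)²·∫sin(4x)² dx = 1·π/2 = π/2.
  So ∫_0^π u² dx = π/2.
  (u')² squared terms: (4)²·∫cos(4x)² dx = 16·π/2 = 8*π.
  So ∫_0^π (u')² dx = 8*π.
||u||_{H^1}^2 = (π/2) + (8*π) = 17*π/2.


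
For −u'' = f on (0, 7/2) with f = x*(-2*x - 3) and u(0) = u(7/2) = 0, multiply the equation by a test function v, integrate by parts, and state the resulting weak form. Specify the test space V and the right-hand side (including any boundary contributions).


V = H^1_0(0, 7/2) (so v(0) = v(7/2) = 0); weak form: ∫_0^7/2 u'v' dx = ∫_0^7/2 (x*(-2*x - 3)) v dx for all v ∈ V.

Multiply both sides by a test function v and integrate from 0 to 7/2:
  ∫_0^7/2 −u''(x) v(x) dx = ∫_0^7/2 f(x) v(x) dx.
Integrate the LHS by parts once:
  ∫_0^7/2 −u'' v dx = −[u'(x) v(x)]_0^7/2 + ∫_0^7/2 u'(x) v'(x) dx.
Thus ∫_0^7/2 u'(x) v'(x) dx = ∫_0^7/2 f(x) v(x) dx + [u'(x) v(x)]_0^7/2.
Choose V so that boundary terms are either known or forced to vanish.
u is Dirichlet: u(0) = u(7/2) = 0. Let V = H^1_0(0, 7/2); then v(0) = v(7/2) = 0, and [u' v]_0^7/2 = 0.
Weak formulation: find u (satisfying any essential BC) such that ∫_0^7/2 u'(x) v'(x) dx = ∫_0^7/2 f v dx for all v ∈ V.
Substituting f(x) = x*(-2*x - 3), the right-hand side is ∫_0^7/2 (x*(-2*x - 3)) v dx.


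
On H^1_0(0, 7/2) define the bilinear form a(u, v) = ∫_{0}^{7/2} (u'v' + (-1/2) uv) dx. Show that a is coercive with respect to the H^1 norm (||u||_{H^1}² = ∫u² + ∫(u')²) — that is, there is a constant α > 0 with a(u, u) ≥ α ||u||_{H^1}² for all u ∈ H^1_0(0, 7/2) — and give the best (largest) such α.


α = (-49 + 8*π^2)/(2*(4*π^2 + 49))

Coercivity of a(·,·) on H^1_0(0, 7/2) means a(u, u) ≥ α ||u||_{H^1}² for every u ∈ H^1_0.
The interval has length L = 7/2, and Poincaré/coercivity depend only on L. Here a(u, u) = ∫(u')² + (-1/2)·∫u².
Here c = -1/2 < 0 with |c| < (π/L)² = 4*π^2/49, so coercivity still holds. The condition a(u,u) ≥ α||u||_{H^1}² reads (1−α)∫(u')² ≥ (α−c)∫u². Any admissible α is ≤ 1 (rapidly oscillating u have ∫u²/∫(u')² → 0), and α = 1 would force 0 ≥ (1−c)∫u², impossible since c < 1; so 1−α > 0. By the sharp Poincaré inequality on H^1_0 of an interval of length L, ∫(u')² ≥ (π/L)²∫u² with equality for the first sine mode sin(π(x−x₀)/L) (x₀ the left endpoint), so the inequality holds for all u iff (1−α)(π/L)² ≥ α − c, i.e. α ≤ ((π/L)² + c)/((π/L)² + 1) = (1 + c(L/π)²)/(1 + (L/π)²). (Direct route, valid since c ≤ 0: Poincaré gives c∫u² ≥ c(L/π)²∫(u')², so a(u,u) ≥ (1 + c(L/π)²)∫(u')², while ||u||_{H^1}² ≤ (1 + (L/π)²)∫(u')²; dividing yields the same α.) With (π/L)² = 4*π^2/49 and c = -1/2, the largest admissible constant is α = ((π/L)² + c)/((π/L)² + 1).
Simplifying, α = (-49 + 8*π^2)/(2*(4*π^2 + 49)).


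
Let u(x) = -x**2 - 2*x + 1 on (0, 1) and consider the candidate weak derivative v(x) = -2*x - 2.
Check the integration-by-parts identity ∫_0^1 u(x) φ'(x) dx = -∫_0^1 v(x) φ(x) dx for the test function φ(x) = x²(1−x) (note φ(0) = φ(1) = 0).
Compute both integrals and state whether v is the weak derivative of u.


LHS = 4/15, RHS = 4/15. Yes, v = u' weakly.

u(x) = -x**2 - 2*x + 1, classical derivative u'(x) = -2*x - 2.
φ(x) = x²(1−x), so φ'(x) = x*(2 - 3*x).
Note φ(0) = φ(1) = 0, so the boundary term u·φ vanishes.
LHS = ∫_0^1 u(x) φ'(x) dx = ∫_0^1 (3*x^4 + 4*x^3 - 7*x^2 + 2*x) dx. Term by term:
  ∫_0^1 3*x^4 dx = 3/5;  ∫_0^1 4*x^3 dx = 1;  ∫_0^1 -7*x^2 dx = -7/3;
  ∫_0^1 2*x dx = 1.
Sum: 3/5 + 1 − 7/3 + 1 = 4/15.
So LHS = 4/15.
∫_0^1 v(x) φ(x) dx = ∫_0^1 (2*x^4 - 2*x^2) dx. Term by term:
  ∫_0^1 2*x^4 dx = 2/5;  ∫_0^1 -2*x^2 dx = -2/3.
Sum: 2/5 − 2/3 = -4/15.
So RHS = -∫_0^1 v(x) φ(x) dx = 4/15.
LHS = RHS, so the identity holds for this test φ.
Moreover u is smooth here and v(x) = u'(x) = -2*x - 2 pointwise, so the identity holds for every test function. Hence v is the weak derivative of u.


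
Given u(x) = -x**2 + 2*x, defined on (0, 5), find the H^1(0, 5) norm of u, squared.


||u||_{H^1}^2 = 760/3

The H^1 norm (squared) on an interval (0, L) is
  ||u||_{H^1}^2 = ∫_0^L u(x)^2 dx + ∫_0^L u'(x)^2 dx.
Compute u'(x) = 2 - 2*x.
Then u(x)^2 = x**4 - 4*x**3 + 4*x**2 and u'(x)^2 = 4*x**2 - 8*x + 4.
Integrate each monomial from 0 to 5 using ∫_0^5 c·x^n dx = c·5^(n+1)/(n+1):
  ∫_0^5 u(x)^2 dx = ∫_0^5 (x^4 - 4*x^3 + 4*x^2) dx. Term by term:
    ∫_0^5 x^4 dx = 625;  ∫_0^5 -4*x^3 dx = -625;  ∫_0^5 4*x^2 dx = 500/3.
  Sum: 625 − 625 + 500/3 = 500/3.
  ∫_0^5 u'(x)^2 dx = ∫_0^5 (4*x^2 - 8*x + 4) dx. Term by term:
    ∫_0^5 4*x^2 dx = 500/3;  ∫_0^5 -8*x dx = -100;  ∫_0^5 4 dx = 20.
  Sum: 500/3 − 100 + 20 = 260/3.
Adding: ||u||_{H^1}^2 = 500/3 + 260/3 = 760/3.


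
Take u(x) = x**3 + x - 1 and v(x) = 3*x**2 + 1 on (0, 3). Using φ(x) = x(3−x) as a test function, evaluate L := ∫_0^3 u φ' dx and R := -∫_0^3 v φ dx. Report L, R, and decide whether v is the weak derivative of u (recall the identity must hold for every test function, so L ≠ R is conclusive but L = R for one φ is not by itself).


LHS = -819/20, RHS = -819/20. Yes, v = u' weakly.

u(x) = x**3 + x - 1, classical derivative u'(x) = 3*x**2 + 1.
φ(x) = x(3−x), so φ'(x) = 3 - 2*x.
Note φ(0) = φ(3) = 0, so the boundary term u·φ vanishes.
LHS = ∫_0^3 u(x) φ'(x) dx = ∫_0^3 (-2*x^4 + 3*x^3 - 2*x^2 + 5*x - 3) dx. Term by term:
  ∫_0^3 -2*x^4 dx = -486/5;  ∫_0^3 3*x^3 dx = 243/4;  ∫_0^3 -2*x^2 dx = -18;
  ∫_0^3 5*x dx = 45/2;  ∫_0^3 -3 dx = -9.
Sum: -486/5 + 243/4 − 18 + 45/2 − 9 = -819/20.
So LHS = -819/20.
∫_0^3 v(x) φ(x) dx = ∫_0^3 (-3*x^4 + 9*x^3 - x^2 + 3*x) dx. Term by term:
  ∫_0^3 -3*x^4 dx = -729/5;  ∫_0^3 9*x^3 dx = 729/4;  ∫_0^3 -x^2 dx = -9;
  ∫_0^3 3*x dx = 27/2.
Sum: -729/5 + 729/4 − 9 + 27/2 = 819/20.
So RHS = -∫_0^3 v(x) φ(x) dx = -819/20.
LHS = RHS, so the identity holds for this test φ.
Moreover u is smooth here and v(x) = u'(x) = 3*x**2 + 1 pointwise, so the identity holds for every test function. Hence v is the weak derivative of u.


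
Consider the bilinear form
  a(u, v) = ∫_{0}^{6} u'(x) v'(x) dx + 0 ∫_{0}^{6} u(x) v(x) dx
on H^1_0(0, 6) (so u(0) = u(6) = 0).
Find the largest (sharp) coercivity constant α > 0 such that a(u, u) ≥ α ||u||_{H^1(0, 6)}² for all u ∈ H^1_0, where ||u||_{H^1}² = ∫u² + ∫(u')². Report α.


α = π^2/(π^2 + 36)

Coercivity of a(·,·) on H^1_0(0, 6) means a(u, u) ≥ α ||u||_{H^1}² for every u ∈ H^1_0.
The interval has length L = 6, and Poincaré/coercivity depend only on L. Here a(u, u) = ∫(u')² + (0)·∫u².
Here c = 0, so a(u,u) = ∫(u')² alone. The condition a(u,u) ≥ α||u||_{H^1}² reads (1−α)∫(u')² ≥ (α−c)∫u². Any admissible α is ≤ 1 (rapidly oscillating u have ∫u²/∫(u')² → 0), and α = 1 would force 0 ≥ (1−c)∫u², impossible since c < 1; so 1−α > 0. By the sharp Poincaré inequality on H^1_0 of an interval of length L, ∫(u')² ≥ (π/L)²∫u² with equality for the first sine mode sin(π(x−x₀)/L) (x₀ the left endpoint), so the inequality holds for all u iff (1−α)(π/L)² ≥ α − c, i.e. α ≤ ((π/L)² + c)/((π/L)² + 1) = (1 + c(L/π)²)/(1 + (L/π)²). (Direct route, valid since c ≤ 0: Poincaré gives c∫u² ≥ c(L/π)²∫(u')², so a(u,u) ≥ (1 + c(L/π)²)∫(u')², while ||u||_{H^1}² ≤ (1 + (L/π)²)∫(u')²; dividing yields the same α.) With (π/L)² = π^2/36 and c = 0, the largest admissible constant is α = ((π/L)² + c)/((π/L)² + 1).
Simplifying, α = π^2/(π^2 + 36).


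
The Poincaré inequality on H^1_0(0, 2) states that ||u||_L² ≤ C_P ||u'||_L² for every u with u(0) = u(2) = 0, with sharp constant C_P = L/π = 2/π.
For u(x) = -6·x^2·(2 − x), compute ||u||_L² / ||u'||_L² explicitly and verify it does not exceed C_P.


||u||_L² / ||u'||_L² = sqrt(14)/7 < C_P = 2/π.

u(x) = -6·x^2·(2 − x), so u'(x) = 6*x*(3*x - 4).
u(x) = -6·x^2·(2 − x) vanishes at x = 0 and x = 2, so u ∈ H^1_0(0, 2). Differentiate via the product rule and integrate the resulting polynomials term by term.
  ∫_0^2 u² dx = ∫_0^2 (36*x^6 - 144*x^5 + 144*x^4) dx. Term by term:
    ∫_0^2 36*x^6 dx = 4608/7;  ∫_0^2 -144*x^5 dx = -1536;  ∫_0^2 144*x^4 dx = 4608/5.
  Sum: 4608/7 − 1536 + 4608/5 = 1536/35.
  ∫_0^2 (u')² dx = ∫_0^2 (324*x^4 - 864*x^3 + 576*x^2) dx. Term by term:
    ∫_0^2 324*x^4 dx = 10368/5;  ∫_0^2 -864*x^3 dx = -3456;  ∫_0^2 576*x^2 dx = 1536.
  Sum: 10368/5 − 3456 + 1536 = 768/5.
∫_0^2 u² dx = 1536/35, so ||u||_L² = 16*sqrt(210)/35.
∫_0^2 (u')² dx = 768/5, so ||u'||_L² = 16*sqrt(15)/5.
Ratio ||u||_L² / ||u'||_L² = sqrt(14)/7.
Sharp Poincaré constant on H^1_0(0, 2) is C_P = L/π = 2/π, achieved by sin(π/2·x).
A polynomial bump cannot attain the sharp Poincaré constant (only the first sine eigenfunction does), so the ratio is strictly less than C_P, consistent with ||u||_L² ≤ C_P ||u'||_L².


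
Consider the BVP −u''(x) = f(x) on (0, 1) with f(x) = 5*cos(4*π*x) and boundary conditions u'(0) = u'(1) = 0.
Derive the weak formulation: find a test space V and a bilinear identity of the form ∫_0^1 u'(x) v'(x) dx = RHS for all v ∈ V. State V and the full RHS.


V = H^1(0, 1) (no boundary constraint on v; u is determined up to an additive constant); weak form: ∫_0^1 u'v' dx = ∫_0^1 (5*cos(4*π*x)) v dx for all v ∈ V.

Multiply both sides by a test function v and integrate from 0 to 1:
  ∫_0^1 −u''(x) v(x) dx = ∫_0^1 f(x) v(x) dx.
Integrate the LHS by parts once:
  ∫_0^1 −u'' v dx = −[u'(x) v(x)]_0^1 + ∫_0^1 u'(x) v'(x) dx.
Thus ∫_0^1 u'(x) v'(x) dx = ∫_0^1 f(x) v(x) dx + [u'(x) v(x)]_0^1.
Choose V so that boundary terms are either known or forced to vanish.
u has homogeneous Neumann: u'(0) = u'(1) = 0. So [u' v]_0^1 = 0·v(1) − 0·v(0) = 0 for any v; take V = H^1(0, 1).
Weak formulation: find u (satisfying any essential BC) such that ∫_0^1 u'(x) v'(x) dx = ∫_0^1 f v dx for all v ∈ V (homogeneous Neumann, so boundary terms vanish).
Substituting f(x) = 5*cos(4*π*x), the right-hand side is ∫_0^1 (5*cos(4*π*x)) v dx.
Compatibility check (pure Neumann): taking v ≡ 1 ∈ V gives 0 = ∫_0^1 f dx + (0) − (0), i.e. ∫_0^1 f dx must equal u'(0) − u'(1) = 0. Indeed ∫_0^1 (5*cos(4*π*x)) dx = 0, so the data are compatible. The solution is then unique only up to an additive constant (fix it e.g. by requiring ∫_0^1 u dx = 0).


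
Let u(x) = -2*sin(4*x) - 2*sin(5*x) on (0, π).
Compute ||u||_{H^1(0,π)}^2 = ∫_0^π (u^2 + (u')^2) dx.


||u||_{H^1(0,π)}^2 = 86*π

u'(x) = -8*cos(4*x) - 10*cos(5*x).
Expand u² and (u')² and integrate term by term on (0, π), using: for integers n ≥ 1, ∫_0^π sin²(nx) dx = ∫_0^π cos²(nx) dx = π/2; for n ≠ n', ∫_0^π sin(nx)sin(n'x) dx = ∫_0^π cos(nx)cos(n'x) dx = 0; and by product-to-sum, ∫_0^π sin(nx)cos(n'x) dx = ½∫_0^π [sin((n+n')x) + sin((n−n')x)] dx, which is 0 when n+n' is even and 2n/(n²−n'²) when n+n' is odd (it need not vanish on (0, π)).
  u² squared terms: (-2)²·∫sin(4x)² dx = 4·π/2 = 2*π;  (-2)²·∫sin(5x)² dx = 4·π/2 = 2*π.
  u² cross terms: 2·(-2)·(-2)·∫sin(4x)·sin(5x) dx = 8·(0) = 0.
  So ∫_0^π u² dx = 2*π + 2*π + 0 = 4*π.
  (u')² squared terms: (-10)²·∫cos(5x)² dx = 100·π/2 = 50*π;  (-8)²·∫cos(4x)² dx = 64·π/2 = 32*π.
  (u')² cross terms: 2·(-10)·(-8)·∫cos(5x)·cos(4x) dx = 160·(0) = 0.
  So ∫_0^π (u')² dx = 50*π + 32*π + 0 = 82*π.
||u||_{H^1}^2 = (4*π) + (82*π) = 86*π.


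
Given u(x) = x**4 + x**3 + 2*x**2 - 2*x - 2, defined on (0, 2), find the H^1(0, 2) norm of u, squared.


||u||_{H^1}^2 = 44176/45

The H^1 norm (squared) on an interval (0, L) is
  ||u||_{H^1}^2 = ∫_0^L u(x)^2 dx + ∫_0^L u'(x)^2 dx.
Compute u'(x) = 4*x**3 + 3*x**2 + 4*x - 2.
Then u(x)^2 = x**8 + 2*x**7 + 5*x**6 - 4*x**4 - 12*x**3 - 4*x**2 + 8*x + 4 and u'(x)^2 = 16*x**6 + 24*x**5 + 41*x**4 + 8*x**3 + 4*x**2 - 16*x + 4.
Integrate each monomial from 0 to 2 using ∫_0^2 c·x^n dx = c·2^(n+1)/(n+1):
  ∫_0^2 u(x)^2 dx = ∫_0^2 (x^8 + 2*x^7 + 5*x^6 - 4*x^4 - 12*x^3 - 4*x^2 + 8*x + 4) dx. Term by term:
    ∫_0^2 x^8 dx = 512/9;  ∫_0^2 2*x^7 dx = 64;  ∫_0^2 5*x^6 dx = 640/7;
    ∫_0^2 -4*x^4 dx = -128/5;  ∫_0^2 -12*x^3 dx = -48;  ∫_0^2 -4*x^2 dx = -32/3;
    ∫_0^2 8*x dx = 16;  ∫_0^2 4 dx = 8.
  Sum: 512/9 + 64 + 640/7 − 128/5 − 48 − 32/3 + 16 + 8 = 47896/315.
  ∫_0^2 u'(x)^2 dx = ∫_0^2 (16*x^6 + 24*x^5 + 41*x^4 + 8*x^3 + 4*x^2 - 16*x + 4) dx. Term by term:
    ∫_0^2 16*x^6 dx = 2048/7;  ∫_0^2 24*x^5 dx = 256;  ∫_0^2 41*x^4 dx = 1312/5;
    ∫_0^2 8*x^3 dx = 32;  ∫_0^2 4*x^2 dx = 32/3;  ∫_0^2 -16*x dx = -32;
    ∫_0^2 4 dx = 8.
  Sum: 2048/7 + 256 + 1312/5 + 32 + 32/3 − 32 + 8 = 87112/105.
Adding: ||u||_{H^1}^2 = 47896/315 + 87112/105 = 44176/45.


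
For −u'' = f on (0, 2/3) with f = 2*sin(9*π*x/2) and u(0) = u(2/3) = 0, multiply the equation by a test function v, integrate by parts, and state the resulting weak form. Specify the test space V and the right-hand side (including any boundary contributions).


V = H^1_0(0, 2/3) (so v(0) = v(2/3) = 0); weak form: ∫_0^2/3 u'v' dx = ∫_0^2/3 (2*sin(9*π*x/2)) v dx for all v ∈ V.

Multiply both sides by a test function v and integrate from 0 to 2/3:
  ∫_0^2/3 −u''(x) v(x) dx = ∫_0^2/3 f(x) v(x) dx.
Integrate the LHS by parts once:
  ∫_0^2/3 −u'' v dx = −[u'(x) v(x)]_0^2/3 + ∫_0^2/3 u'(x) v'(x) dx.
Thus ∫_0^2/3 u'(x) v'(x) dx = ∫_0^2/3 f(x) v(x) dx + [u'(x) v(x)]_0^2/3.
Choose V so that boundary terms are either known or forced to vanish.
u is Dirichlet: u(0) = u(2/3) = 0. Let V = H^1_0(0, 2/3); then v(0) = v(2/3) = 0, and [u' v]_0^2/3 = 0.
Weak formulation: find u (satisfying any essential BC) such that ∫_0^2/3 u'(x) v'(x) dx = ∫_0^2/3 f v dx for all v ∈ V.
Substituting f(x) = 2*sin(9*π*x/2), the right-hand side is ∫_0^2/3 (2*sin(9*π*x/2)) v dx.


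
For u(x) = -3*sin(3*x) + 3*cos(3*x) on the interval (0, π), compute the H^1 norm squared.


||u||_{H^1(0,π)}^2 = 90*π

u'(x) = -9*sin(3*x) - 9*cos(3*x).
Expand u² and (u')² and integrate term by term on (0, π), using: for integers n ≥ 1, ∫_0^π sin²(nx) dx = ∫_0^π cos²(nx) dx = π/2; for n ≠ n', ∫_0^π sin(nx)sin(n'x) dx = ∫_0^π cos(nx)cos(n'x) dx = 0; and by product-to-sum, ∫_0^π sin(nx)cos(n'x) dx = ½∫_0^π [sin((n+n')x) + sin((n−n')x)] dx, which is 0 when n+n' is even and 2n/(n²−n'²) when n+n' is odd (it need not vanish on (0, π)).
  u² squared terms: (-3)²·∫sin(3x)² dx = 9·π/2 = 9*π/2;  (3)²·∫cos(3x)² dx = 9·π/2 = 9*π/2.
  u² cross terms: 2·(-3)·(3)·∫sin(3x)·cos(3x) dx = -18·(0) = 0.
  So ∫_0^π u² dx = 9*π/2 + 9*π/2 + 0 = 9*π.
  (u')² squared terms: (-9)²·∫cos(3x)² dx = 81·π/2 = 81*π/2;  (-9)²·∫sin(3x)² dx = 81·π/2 = 81*π/2.
  (u')² cross terms: 2·(-9)·(-9)·∫cos(3x)·sin(3x) dx = 162·(0) = 0.
  So ∫_0^π (u')² dx = 81*π/2 + 81*π/2 + 0 = 81*π.
||u||_{H^1}^2 = (9*π) + (81*π) = 90*π.


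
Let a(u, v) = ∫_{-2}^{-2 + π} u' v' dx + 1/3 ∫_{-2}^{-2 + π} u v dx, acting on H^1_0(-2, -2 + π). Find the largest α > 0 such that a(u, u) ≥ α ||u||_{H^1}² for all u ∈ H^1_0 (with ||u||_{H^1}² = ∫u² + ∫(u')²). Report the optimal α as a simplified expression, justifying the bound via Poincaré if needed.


α = 2/3

Coercivity of a(·,·) on H^1_0(-2, -2 + π) means a(u, u) ≥ α ||u||_{H^1}² for every u ∈ H^1_0.
The interval has length L = π, and Poincaré/coercivity depend only on L. Here a(u, u) = ∫(u')² + (1/3)·∫u².
Here 0 < c = 1/3 < 1. The condition a(u,u) ≥ α||u||_{H^1}² reads (1−α)∫(u')² ≥ (α−c)∫u². Any admissible α is ≤ 1 (rapidly oscillating u have ∫u²/∫(u')² → 0), and α = 1 would force 0 ≥ (1−c)∫u², impossible since c < 1; so 1−α > 0. By the sharp Poincaré inequality on H^1_0 of an interval of length L, ∫(u')² ≥ (π/L)²∫u² with equality for the first sine mode sin(π(x−x₀)/L) (x₀ the left endpoint), so the inequality holds for all u iff (1−α)(π/L)² ≥ α − c, i.e. α ≤ ((π/L)² + c)/((π/L)² + 1) = (1 + c(L/π)²)/(1 + (L/π)²). With (π/L)² = 1 and c = 1/3, the largest admissible constant is α = ((π/L)² + c)/((π/L)² + 1).
Simplifying, α = 2/3.


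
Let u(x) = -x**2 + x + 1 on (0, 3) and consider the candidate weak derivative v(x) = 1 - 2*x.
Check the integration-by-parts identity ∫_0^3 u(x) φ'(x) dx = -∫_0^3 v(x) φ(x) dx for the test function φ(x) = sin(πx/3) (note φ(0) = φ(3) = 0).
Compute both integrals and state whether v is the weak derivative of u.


LHS = 12/π, RHS = 12/π. Yes, v = u' weakly.

u(x) = -x**2 + x + 1, classical derivative u'(x) = 1 - 2*x.
φ(x) = sin(πx/3), so φ'(x) = π*cos(π*x/3)/3.
Note φ(0) = φ(3) = 0, so the boundary term u·φ vanishes.
LHS = ∫_0^3 u(x) φ'(x) dx = ∫_0^3 (-π*x^2*cos(π*x/3)/3 + π*x*cos(π*x/3)/3 + π*cos(π*x/3)/3) dx. Term by term:
  ∫_0^3 π*cos(π*x/3)/3 dx = 0;  ∫_0^3 -π*x^2*cos(π*x/3)/3 dx = 18/π;  ∫_0^3 π*x*cos(π*x/3)/3 dx = -6/π.
Sum: 0 + 18/π − 6/π = 12/π.
So LHS = 12/π.
∫_0^3 v(x) φ(x) dx = ∫_0^3 (-2*x*sin(π*x/3) + sin(π*x/3)) dx. Term by term:
  ∫_0^3 -2*x*sin(π*x/3) dx = -18/π;  ∫_0^3 sin(π*x/3) dx = 6/π.
Sum: -18/π + 6/π = -12/π.
So RHS = -∫_0^3 v(x) φ(x) dx = 12/π.
LHS = RHS, so the identity holds for this test φ.
Moreover u is smooth here and v(x) = u'(x) = 1 - 2*x pointwise, so the identity holds for every test function. Hence v is the weak derivative of u.


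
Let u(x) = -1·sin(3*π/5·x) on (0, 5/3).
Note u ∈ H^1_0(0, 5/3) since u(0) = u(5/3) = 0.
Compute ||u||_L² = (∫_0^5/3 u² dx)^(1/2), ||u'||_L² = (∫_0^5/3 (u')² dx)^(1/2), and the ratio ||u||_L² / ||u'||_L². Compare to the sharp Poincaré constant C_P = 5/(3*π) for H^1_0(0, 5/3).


||u||_L² / ||u'||_L² = 5/(3*π) = C_P.

u(x) = -1·sin(3*π/5·x), so u'(x) = -3*π*cos(3*π*x/5)/5.
Writing u(x) = A·sin(kπx/L) with A = -1 and k = 1, use ∫_0^L sin²(kπx/L) dx = L/2 and ∫_0^L cos²(kπx/L) dx = L/2.
u² = 1·sin²(3*π/5·x) and (u')² = 9*π^2/25·cos²(3*π/5·x), and each of sin², cos² integrates to L/2 = 5/6 over (0, 5/3).
∫_0^5/3 u² dx = 5/6, so ||u||_L² = sqrt(30)/6.
∫_0^5/3 (u')² dx = 3*π^2/10, so ||u'||_L² = sqrt(30)*π/10.
Ratio ||u||_L² / ||u'||_L² = 5/(3*π).
Sharp Poincaré constant on H^1_0(0, 5/3) is C_P = L/π = 5/(3*π), achieved by sin(3*π/5·x).
This is the k = 1 eigenfunction (up to amplitude), so the ratio equals the sharp Poincaré constant exactly.


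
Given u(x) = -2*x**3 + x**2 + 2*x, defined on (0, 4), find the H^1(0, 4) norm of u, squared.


||u||_{H^1}^2 = 386032/35

The H^1 norm (squared) on an interval (0, L) is
  ||u||_{H^1}^2 = ∫_0^L u(x)^2 dx + ∫_0^L u'(x)^2 dx.
Compute u'(x) = -6*x**2 + 2*x + 2.
Then u(x)^2 = 4*x**6 - 4*x**5 - 7*x**4 + 4*x**3 + 4*x**2 and u'(x)^2 = 36*x**4 - 24*x**3 - 20*x**2 + 8*x + 4.
Integrate each monomial from 0 to 4 using ∫_0^4 c·x^n dx = c·4^(n+1)/(n+1):
  ∫_0^4 u(x)^2 dx = ∫_0^4 (4*x^6 - 4*x^5 - 7*x^4 + 4*x^3 + 4*x^2) dx. Term by term:
    ∫_0^4 4*x^6 dx = 65536/7;  ∫_0^4 -4*x^5 dx = -8192/3;  ∫_0^4 -7*x^4 dx = -7168/5;
    ∫_0^4 4*x^3 dx = 256;  ∫_0^4 4*x^2 dx = 256/3.
  Sum: 65536/7 − 8192/3 − 7168/5 + 256 + 256/3 = 581632/105.
  ∫_0^4 u'(x)^2 dx = ∫_0^4 (36*x^4 - 24*x^3 - 20*x^2 + 8*x + 4) dx. Term by term:
    ∫_0^4 36*x^4 dx = 36864/5;  ∫_0^4 -24*x^3 dx = -1536;  ∫_0^4 -20*x^2 dx = -1280/3;
    ∫_0^4 8*x dx = 64;  ∫_0^4 4 dx = 16.
  Sum: 36864/5 − 1536 − 1280/3 + 64 + 16 = 82352/15.
Adding: ||u||_{H^1}^2 = 581632/105 + 82352/15 = 386032/35.


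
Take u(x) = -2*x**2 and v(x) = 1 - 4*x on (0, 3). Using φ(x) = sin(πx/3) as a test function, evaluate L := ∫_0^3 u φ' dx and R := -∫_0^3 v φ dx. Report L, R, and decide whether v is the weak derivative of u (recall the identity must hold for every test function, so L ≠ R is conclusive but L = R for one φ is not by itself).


LHS = 36/π, RHS = 30/π. No, v is not the weak derivative of u.

u(x) = -2*x**2, classical derivative u'(x) = -4*x.
φ(x) = sin(πx/3), so φ'(x) = π*cos(π*x/3)/3.
Note φ(0) = φ(3) = 0, so the boundary term u·φ vanishes.
LHS = ∫_0^3 u(x) φ'(x) dx = ∫_0^3 (-2*π*x^2*cos(π*x/3)/3) dx. Term by term:
  ∫_0^3 -2*π*x^2*cos(π*x/3)/3 dx = 36/π.
So LHS = 36/π.
∫_0^3 v(x) φ(x) dx = ∫_0^3 (-4*x*sin(π*x/3) + sin(π*x/3)) dx. Term by term:
  ∫_0^3 -4*x*sin(π*x/3) dx = -36/π;  ∫_0^3 sin(π*x/3) dx = 6/π.
Sum: -36/π + 6/π = -30/π.
So RHS = -∫_0^3 v(x) φ(x) dx = 30/π.
LHS − RHS = 6/π ≠ 0, so the identity fails.
(For a valid weak derivative the identity must hold for EVERY test function, in particular this one. The failure shows v is NOT the weak derivative of u.)
Correct weak derivative would be u'(x) = -4*x.


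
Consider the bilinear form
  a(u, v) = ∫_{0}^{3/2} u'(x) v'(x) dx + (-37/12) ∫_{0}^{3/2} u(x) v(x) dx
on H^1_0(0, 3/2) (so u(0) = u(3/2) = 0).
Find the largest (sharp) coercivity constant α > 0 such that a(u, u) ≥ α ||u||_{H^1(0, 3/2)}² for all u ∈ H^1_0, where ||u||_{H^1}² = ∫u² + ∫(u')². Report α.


α = (-111 + 16*π^2)/(4*(9 + 4*π^2))

Coercivity of a(·,·) on H^1_0(0, 3/2) means a(u, u) ≥ α ||u||_{H^1}² for every u ∈ H^1_0.
The interval has length L = 3/2, and Poincaré/coercivity depend only on L. Here a(u, u) = ∫(u')² + (-37/12)·∫u².
Here c = -37/12 < 0 with |c| < (π/L)² = 4*π^2/9, so coercivity still holds. The condition a(u,u) ≥ α||u||_{H^1}² reads (1−α)∫(u')² ≥ (α−c)∫u². Any admissible α is ≤ 1 (rapidly oscillating u have ∫u²/∫(u')² → 0), and α = 1 would force 0 ≥ (1−c)∫u², impossible since c < 1; so 1−α > 0. By the sharp Poincaré inequality on H^1_0 of an interval of length L, ∫(u')² ≥ (π/L)²∫u² with equality for the first sine mode sin(π(x−x₀)/L) (x₀ the left endpoint), so the inequality holds for all u iff (1−α)(π/L)² ≥ α − c, i.e. α ≤ ((π/L)² + c)/((π/L)² + 1) = (1 + c(L/π)²)/(1 + (L/π)²). (Direct route, valid since c ≤ 0: Poincaré gives c∫u² ≥ c(L/π)²∫(u')², so a(u,u) ≥ (1 + c(L/π)²)∫(u')², while ||u||_{H^1}² ≤ (1 + (L/π)²)∫(u')²; dividing yields the same α.) With (π/L)² = 4*π^2/9 and c = -37/12, the largest admissible constant is α = ((π/L)² + c)/((π/L)² + 1).
Simplifying, α = (-111 + 16*π^2)/(4*(9 + 4*π^2)).
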